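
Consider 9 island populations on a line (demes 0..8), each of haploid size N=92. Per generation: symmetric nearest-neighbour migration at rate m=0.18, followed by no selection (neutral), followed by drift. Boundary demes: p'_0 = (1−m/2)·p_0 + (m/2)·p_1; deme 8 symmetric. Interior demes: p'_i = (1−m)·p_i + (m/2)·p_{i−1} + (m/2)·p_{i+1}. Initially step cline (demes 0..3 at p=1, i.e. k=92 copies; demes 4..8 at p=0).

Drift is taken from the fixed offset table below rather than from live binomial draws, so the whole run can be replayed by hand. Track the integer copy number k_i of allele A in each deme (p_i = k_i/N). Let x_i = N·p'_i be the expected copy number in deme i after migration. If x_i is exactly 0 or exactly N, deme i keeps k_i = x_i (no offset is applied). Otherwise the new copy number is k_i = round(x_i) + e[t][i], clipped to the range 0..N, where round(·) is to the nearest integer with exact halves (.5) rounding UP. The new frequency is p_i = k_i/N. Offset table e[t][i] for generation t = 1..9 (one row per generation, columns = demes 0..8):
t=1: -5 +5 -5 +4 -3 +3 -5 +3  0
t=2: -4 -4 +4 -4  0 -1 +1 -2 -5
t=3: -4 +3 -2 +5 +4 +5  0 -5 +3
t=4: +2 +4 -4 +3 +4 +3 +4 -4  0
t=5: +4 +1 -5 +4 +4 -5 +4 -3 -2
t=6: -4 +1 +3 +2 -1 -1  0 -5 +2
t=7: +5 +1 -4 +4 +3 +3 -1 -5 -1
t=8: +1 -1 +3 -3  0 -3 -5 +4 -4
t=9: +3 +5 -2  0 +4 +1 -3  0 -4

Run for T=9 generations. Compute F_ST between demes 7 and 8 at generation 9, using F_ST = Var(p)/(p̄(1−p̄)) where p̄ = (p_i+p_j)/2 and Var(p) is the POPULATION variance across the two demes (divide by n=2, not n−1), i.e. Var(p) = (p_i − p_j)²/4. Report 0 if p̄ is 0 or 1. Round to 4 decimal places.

0.0222

t=0: k=[92 92 92 92 0 0 0 0 0]
t=1: x=[92.0000 92.0000 92.0000 83.7200 8.2800 0.0000 0.0000 0.0000 0.0000] k=[92 92 92 88 5 0 0 0 0]
t=2: x=[92.0000 92.0000 91.6400 80.8900 12.0200 0.4500 0.0000 0.0000 0.0000] k=[92 92 92 77 12 0 0 0 0]
t=3: x=[92.0000 92.0000 90.6500 72.5000 16.7700 1.0800 0.0000 0.0000 0.0000] k=[92 92 89 78 21 6 0 0 0]
t=4: x=[92.0000 91.7300 88.2800 73.8600 24.7800 6.8100 0.5400 0.0000 0.0000] k=[92 92 84 77 29 10 5 0 0]
t=5: x=[92.0000 91.2800 84.0900 73.3100 31.6100 11.2600 5.0000 0.4500 0.0000] k=[92 92 79 77 36 6 9 0 0]
t=6: x=[92.0000 90.8300 79.9900 73.4900 36.9900 8.9700 7.9200 0.8100 0.0000] k=[92 92 83 75 36 8 8 0 0]
t=7: x=[92.0000 91.1900 83.0900 72.2100 36.9900 10.5200 7.2800 0.7200 0.0000] k=[92 92 79 76 40 14 6 0 0]
t=8: x=[92.0000 90.8300 79.9000 73.0300 40.9000 15.6200 6.1800 0.5400 0.0000] k=[92 90 83 70 41 13 1 5 0]
t=9: x=[91.8200 89.5500 82.4600 68.5600 41.0900 14.4400 2.4400 4.1900 0.4500] k=[92 92 80 69 45 15 0 4 0]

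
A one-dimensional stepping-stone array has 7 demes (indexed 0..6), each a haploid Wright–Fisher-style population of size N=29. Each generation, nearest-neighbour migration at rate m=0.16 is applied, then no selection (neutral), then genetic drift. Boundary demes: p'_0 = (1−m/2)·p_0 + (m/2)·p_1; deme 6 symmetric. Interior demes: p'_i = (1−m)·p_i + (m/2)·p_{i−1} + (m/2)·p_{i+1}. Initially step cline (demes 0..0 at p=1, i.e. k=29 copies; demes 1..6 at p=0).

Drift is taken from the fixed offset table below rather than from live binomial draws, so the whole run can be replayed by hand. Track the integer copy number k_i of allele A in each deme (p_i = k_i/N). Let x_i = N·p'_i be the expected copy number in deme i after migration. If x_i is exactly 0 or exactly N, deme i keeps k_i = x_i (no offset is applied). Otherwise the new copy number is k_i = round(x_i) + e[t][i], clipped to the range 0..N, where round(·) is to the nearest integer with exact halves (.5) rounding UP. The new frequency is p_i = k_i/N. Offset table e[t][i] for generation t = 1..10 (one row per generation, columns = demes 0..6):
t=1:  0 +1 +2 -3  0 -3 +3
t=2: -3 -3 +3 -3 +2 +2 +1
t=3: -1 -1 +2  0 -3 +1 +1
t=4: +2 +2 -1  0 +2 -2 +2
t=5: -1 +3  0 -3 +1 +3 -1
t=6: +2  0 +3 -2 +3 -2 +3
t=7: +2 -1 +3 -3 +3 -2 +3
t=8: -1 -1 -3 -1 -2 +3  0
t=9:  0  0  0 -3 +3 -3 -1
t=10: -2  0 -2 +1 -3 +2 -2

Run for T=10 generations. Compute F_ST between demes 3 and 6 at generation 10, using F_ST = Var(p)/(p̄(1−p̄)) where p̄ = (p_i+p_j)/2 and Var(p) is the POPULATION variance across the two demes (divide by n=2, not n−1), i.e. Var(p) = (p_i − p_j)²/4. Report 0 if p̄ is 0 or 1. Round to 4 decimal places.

t=0: k=[29 0 0 0 0 0 0]
t=1: x=[26.6800 2.3200 0.0000 0.0000 0.0000 0.0000 0.0000] k=[27 3 0 0 0 0 0]
t=2: x=[25.0800 4.6800 0.2400 0.0000 0.0000 0.0000 0.0000] k=[22 2 3 0 0 0 0]
t=3: x=[20.4000 3.6800 2.6800 0.2400 0.0000 0.0000 0.0000] k=[19 3 5 0 0 0 0]
t=4: x=[17.7200 4.4400 4.4400 0.4000 0.0000 0.0000 0.0000] k=[20 6 3 0 0 0 0]
t=5: x=[18.8800 6.8800 3.0000 0.2400 0.0000 0.0000 0.0000] k=[18 10 3 0 0 0 0]
t=6: x=[17.3600 10.0800 3.3200 0.2400 0.0000 0.0000 0.0000] k=[19 10 6 0 0 0 0]
t=7: x=[18.2800 10.4000 5.8400 0.4800 0.0000 0.0000 0.0000] k=[20 9 9 0 0 0 0]
t=8: x=[19.1200 9.8800 8.2800 0.7200 0.0000 0.0000 0.0000] k=[18 9 5 0 0 0 0]
t=9: x=[17.2800 9.4000 4.9200 0.4000 0.0000 0.0000 0.0000] k=[17 9 5 0 0 0 0]
t=10: x=[16.3600 9.3200 4.9200 0.4000 0.0000 0.0000 0.0000] k=[14 9 3 1 0 0 0]

0.0175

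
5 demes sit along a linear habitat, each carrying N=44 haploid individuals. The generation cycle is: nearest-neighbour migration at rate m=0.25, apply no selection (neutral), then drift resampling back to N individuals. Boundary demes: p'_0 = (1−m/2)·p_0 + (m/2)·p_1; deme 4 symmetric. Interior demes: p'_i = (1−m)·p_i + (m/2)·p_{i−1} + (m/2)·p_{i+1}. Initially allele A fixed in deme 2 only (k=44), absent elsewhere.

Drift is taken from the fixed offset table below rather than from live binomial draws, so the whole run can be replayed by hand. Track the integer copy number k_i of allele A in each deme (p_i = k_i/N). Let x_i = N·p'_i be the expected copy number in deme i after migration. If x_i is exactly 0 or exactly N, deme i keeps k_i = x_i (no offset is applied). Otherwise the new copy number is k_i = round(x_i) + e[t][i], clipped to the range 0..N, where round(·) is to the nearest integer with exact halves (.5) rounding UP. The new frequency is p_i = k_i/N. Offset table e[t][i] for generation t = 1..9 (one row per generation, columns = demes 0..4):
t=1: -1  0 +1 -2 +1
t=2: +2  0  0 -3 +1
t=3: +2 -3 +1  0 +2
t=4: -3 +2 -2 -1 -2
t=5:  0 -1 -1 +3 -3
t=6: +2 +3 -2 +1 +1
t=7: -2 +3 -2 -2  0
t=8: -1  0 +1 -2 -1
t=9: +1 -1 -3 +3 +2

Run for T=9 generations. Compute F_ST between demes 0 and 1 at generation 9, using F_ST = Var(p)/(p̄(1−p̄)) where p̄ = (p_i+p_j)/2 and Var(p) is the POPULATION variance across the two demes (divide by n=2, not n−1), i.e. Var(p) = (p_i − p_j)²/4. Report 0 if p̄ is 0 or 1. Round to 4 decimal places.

t=0: k=[0 0 44 0 0]
t=1: x=[0.0000 5.5000 33.0000 5.5000 0.0000] k=[0 6 34 4 0]
t=2: x=[0.7500 8.7500 26.7500 7.2500 0.5000] k=[3 9 27 4 2]
t=3: x=[3.7500 10.5000 21.8750 6.6250 2.2500] k=[6 8 23 7 4]
t=4: x=[6.2500 9.6250 19.1250 8.6250 4.3750] k=[3 12 17 8 2]
t=5: x=[4.1250 11.5000 15.2500 8.3750 2.7500] k=[4 11 14 11 0]
t=6: x=[4.8750 10.5000 13.2500 10.0000 1.3750] k=[7 14 11 11 2]
t=7: x=[7.8750 12.7500 11.3750 9.8750 3.1250] k=[6 16 9 8 3]
t=8: x=[7.2500 13.8750 9.7500 7.5000 3.6250] k=[6 14 11 6 3]
t=9: x=[7.0000 12.6250 10.7500 6.2500 3.3750] k=[8 12 8 9 5]

0.0118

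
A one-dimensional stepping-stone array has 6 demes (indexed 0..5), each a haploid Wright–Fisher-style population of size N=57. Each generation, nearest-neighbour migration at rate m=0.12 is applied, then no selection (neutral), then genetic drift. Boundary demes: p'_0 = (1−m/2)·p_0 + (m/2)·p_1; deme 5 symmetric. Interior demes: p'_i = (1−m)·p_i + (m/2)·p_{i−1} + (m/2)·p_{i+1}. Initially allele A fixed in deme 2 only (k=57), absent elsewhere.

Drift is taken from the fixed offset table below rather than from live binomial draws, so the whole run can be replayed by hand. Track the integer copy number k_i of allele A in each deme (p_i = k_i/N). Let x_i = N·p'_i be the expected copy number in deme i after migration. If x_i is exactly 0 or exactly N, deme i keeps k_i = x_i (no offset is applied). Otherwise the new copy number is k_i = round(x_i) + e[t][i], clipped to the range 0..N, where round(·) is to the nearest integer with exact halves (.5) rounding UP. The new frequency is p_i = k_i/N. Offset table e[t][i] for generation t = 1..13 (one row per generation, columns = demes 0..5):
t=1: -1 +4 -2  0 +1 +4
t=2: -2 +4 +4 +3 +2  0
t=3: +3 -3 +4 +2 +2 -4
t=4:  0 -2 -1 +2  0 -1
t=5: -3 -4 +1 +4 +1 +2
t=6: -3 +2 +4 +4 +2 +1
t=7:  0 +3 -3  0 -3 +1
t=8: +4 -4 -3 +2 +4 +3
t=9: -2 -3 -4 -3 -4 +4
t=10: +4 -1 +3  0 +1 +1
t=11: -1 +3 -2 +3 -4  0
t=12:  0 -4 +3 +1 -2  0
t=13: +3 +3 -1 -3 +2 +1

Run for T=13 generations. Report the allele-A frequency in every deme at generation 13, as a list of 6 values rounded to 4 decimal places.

t=0: k=[0 0 57 0 0 0]
t=1: x=[0.0000 3.4200 50.1600 3.4200 0.0000 0.0000] k=[0 7 48 3 0 0]
t=2: x=[0.4200 9.0400 42.8400 5.5200 0.1800 0.0000] k=[0 13 47 9 2 0]
t=3: x=[0.7800 14.2600 42.6800 10.8600 2.3000 0.1200] k=[4 11 47 13 4 0]
t=4: x=[4.4200 12.7400 42.8000 14.5000 4.3000 0.2400] k=[4 11 42 17 4 0]
t=5: x=[4.4200 12.4400 38.6400 17.7200 4.5400 0.2400] k=[1 8 40 22 6 2]
t=6: x=[1.4200 9.5000 37.0000 22.1200 6.7200 2.2400] k=[0 12 41 26 9 3]
t=7: x=[0.7200 13.0200 38.3600 25.8800 9.6600 3.3600] k=[1 16 35 26 7 4]
t=8: x=[1.9000 16.2400 33.3200 25.4000 7.9600 4.1800] k=[6 12 30 27 12 7]
t=9: x=[6.3600 12.7200 28.7400 26.2800 12.6000 7.3000] k=[4 10 25 23 9 11]
t=10: x=[4.3600 10.5400 23.9800 22.2800 9.9600 10.8800] k=[8 10 27 22 11 12]
t=11: x=[8.1200 10.9000 25.6800 21.6400 11.7200 11.9400] k=[7 14 24 25 8 12]
t=12: x=[7.4200 14.1800 23.4600 23.9200 9.2600 11.7600] k=[7 10 26 25 7 12]
t=13: x=[7.1800 10.7800 24.9800 23.9800 8.3800 11.7000] k=[10 14 24 21 10 13]

[0.1754, 0.2456, 0.4211, 0.3684, 0.1754, 0.2281]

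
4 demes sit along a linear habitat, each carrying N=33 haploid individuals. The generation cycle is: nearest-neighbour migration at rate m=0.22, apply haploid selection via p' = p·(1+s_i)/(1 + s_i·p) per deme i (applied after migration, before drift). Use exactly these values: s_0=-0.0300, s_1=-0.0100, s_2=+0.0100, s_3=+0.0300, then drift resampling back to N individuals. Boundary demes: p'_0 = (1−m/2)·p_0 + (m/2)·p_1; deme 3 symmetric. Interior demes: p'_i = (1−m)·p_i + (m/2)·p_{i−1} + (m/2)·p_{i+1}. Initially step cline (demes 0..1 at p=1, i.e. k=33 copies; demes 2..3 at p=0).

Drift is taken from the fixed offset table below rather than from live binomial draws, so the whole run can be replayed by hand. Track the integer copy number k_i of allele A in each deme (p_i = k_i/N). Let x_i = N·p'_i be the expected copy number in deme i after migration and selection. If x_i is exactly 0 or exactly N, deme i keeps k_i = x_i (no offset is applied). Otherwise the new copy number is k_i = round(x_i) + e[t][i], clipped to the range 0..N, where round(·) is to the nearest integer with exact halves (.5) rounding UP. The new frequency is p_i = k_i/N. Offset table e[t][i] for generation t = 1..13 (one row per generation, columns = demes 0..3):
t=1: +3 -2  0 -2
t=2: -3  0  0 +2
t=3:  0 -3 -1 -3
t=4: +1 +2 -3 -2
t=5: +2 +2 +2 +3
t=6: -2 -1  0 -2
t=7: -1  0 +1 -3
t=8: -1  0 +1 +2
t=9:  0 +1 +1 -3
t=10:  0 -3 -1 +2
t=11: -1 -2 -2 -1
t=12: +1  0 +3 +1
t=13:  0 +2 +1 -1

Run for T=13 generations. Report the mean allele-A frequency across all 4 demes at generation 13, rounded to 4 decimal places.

t=0: k=[33 33 0 0]
t=1: x=[33.0000 29.3374 3.6623 0.0000] k=[33 27 4 0]
t=2: x=[32.3200 25.0696 6.1396 0.4530] k=[29 25 6 2]
t=3: x=[28.4416 23.2812 7.7086 2.5076] k=[28 20 7 0]
t=4: x=[26.9714 19.3697 7.7187 0.7925] k=[28 21 5 0]
t=5: x=[27.0835 19.9308 6.2603 0.5662] k=[29 22 8 4]
t=6: x=[28.1044 21.1538 9.1657 4.5548] k=[26 20 9 3]
t=7: x=[25.1594 19.3697 9.6177 3.7573] k=[24 19 11 1]
t=8: x=[23.2420 18.5885 10.8523 2.1589] k=[22 19 12 4]
t=9: x=[21.4423 18.4783 11.9658 5.0042] k=[21 19 13 2]
t=10: x=[20.5447 18.4783 12.5272 3.2967] k=[21 15 12 5]
t=11: x=[20.1015 15.2475 11.6348 5.9121] k=[19 13 10 5]
t=12: x=[18.0914 13.2502 9.8486 5.6878] k=[19 13 13 7]
t=13: x=[18.0914 13.5796 12.4170 7.8352] k=[18 16 13 7]

0.4091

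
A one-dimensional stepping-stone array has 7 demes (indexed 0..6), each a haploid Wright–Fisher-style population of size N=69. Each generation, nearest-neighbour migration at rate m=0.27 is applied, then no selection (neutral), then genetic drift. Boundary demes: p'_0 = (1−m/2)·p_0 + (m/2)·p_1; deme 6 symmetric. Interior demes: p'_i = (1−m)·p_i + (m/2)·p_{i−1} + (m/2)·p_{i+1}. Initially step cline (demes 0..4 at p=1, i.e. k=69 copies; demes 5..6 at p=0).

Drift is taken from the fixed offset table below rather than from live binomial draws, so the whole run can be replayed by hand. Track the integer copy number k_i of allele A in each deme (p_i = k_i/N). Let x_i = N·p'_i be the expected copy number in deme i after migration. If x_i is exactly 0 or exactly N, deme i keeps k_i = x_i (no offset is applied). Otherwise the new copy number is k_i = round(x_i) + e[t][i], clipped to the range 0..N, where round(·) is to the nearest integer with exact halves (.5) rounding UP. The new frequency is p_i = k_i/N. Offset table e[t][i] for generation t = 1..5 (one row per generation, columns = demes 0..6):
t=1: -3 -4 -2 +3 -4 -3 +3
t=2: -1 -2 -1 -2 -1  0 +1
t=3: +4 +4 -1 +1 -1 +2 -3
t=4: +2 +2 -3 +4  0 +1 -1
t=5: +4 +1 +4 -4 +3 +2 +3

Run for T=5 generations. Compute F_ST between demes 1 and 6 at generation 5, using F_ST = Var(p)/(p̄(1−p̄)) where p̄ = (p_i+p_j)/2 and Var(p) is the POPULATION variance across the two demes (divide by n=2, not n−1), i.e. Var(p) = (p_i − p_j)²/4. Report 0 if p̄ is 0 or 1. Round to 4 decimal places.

0.8158

t=0: k=[69 69 69 69 69 0 0]
t=1: x=[69.0000 69.0000 69.0000 69.0000 59.6850 9.3150 0.0000] k=[69 69 69 69 56 6 0]
t=2: x=[69.0000 69.0000 69.0000 67.2450 51.0050 11.9400 0.8100] k=[69 69 69 65 50 12 2]
t=3: x=[69.0000 69.0000 68.4600 63.5150 46.8950 15.7800 3.3500] k=[69 69 67 65 46 18 0]
t=4: x=[69.0000 68.7300 67.0000 62.7050 44.7850 19.3500 2.4300] k=[69 69 64 67 45 20 1]
t=5: x=[69.0000 68.3250 65.0800 63.6250 44.5950 20.8100 3.5650] k=[69 69 69 60 48 23 7]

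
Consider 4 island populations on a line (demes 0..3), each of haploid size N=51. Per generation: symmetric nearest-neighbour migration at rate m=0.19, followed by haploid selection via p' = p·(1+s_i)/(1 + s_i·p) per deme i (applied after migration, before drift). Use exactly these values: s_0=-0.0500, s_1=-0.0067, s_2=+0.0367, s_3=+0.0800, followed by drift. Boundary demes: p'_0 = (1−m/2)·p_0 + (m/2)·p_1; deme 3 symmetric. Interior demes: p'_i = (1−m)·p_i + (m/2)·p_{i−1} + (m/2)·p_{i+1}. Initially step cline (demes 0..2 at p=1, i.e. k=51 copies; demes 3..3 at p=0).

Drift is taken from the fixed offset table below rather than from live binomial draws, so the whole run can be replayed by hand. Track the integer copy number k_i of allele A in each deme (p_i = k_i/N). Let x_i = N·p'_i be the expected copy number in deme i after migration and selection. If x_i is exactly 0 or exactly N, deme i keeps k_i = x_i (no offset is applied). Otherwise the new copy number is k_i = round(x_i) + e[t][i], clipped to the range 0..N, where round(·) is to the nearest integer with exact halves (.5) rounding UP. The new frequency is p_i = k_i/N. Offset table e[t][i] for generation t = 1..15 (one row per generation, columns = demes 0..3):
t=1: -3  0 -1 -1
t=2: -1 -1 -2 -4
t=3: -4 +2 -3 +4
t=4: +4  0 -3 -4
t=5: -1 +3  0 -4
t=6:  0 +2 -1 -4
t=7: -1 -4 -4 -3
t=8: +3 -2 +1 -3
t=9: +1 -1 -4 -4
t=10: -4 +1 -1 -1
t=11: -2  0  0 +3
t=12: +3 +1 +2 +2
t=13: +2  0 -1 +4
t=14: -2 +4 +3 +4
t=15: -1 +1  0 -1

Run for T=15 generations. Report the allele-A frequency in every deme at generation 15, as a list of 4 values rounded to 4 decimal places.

[0.8235, 0.8235, 0.6275, 0.5490]

t=0: k=[51 51 51 0]
t=1: x=[51.0000 51.0000 46.3107 5.1931] k=[51 51 45 4]
t=2: x=[51.0000 50.4262 41.9465 8.4223] k=[51 49 40 4]
t=3: x=[50.8000 48.3180 37.7908 7.9214] k=[47 50 35 12]
t=4: x=[47.1044 48.2727 34.6430 14.9863] k=[51 48 32 11]
t=5: x=[50.7001 46.7388 31.9570 13.7542] k=[50 50 32 10]
t=6: x=[49.9485 48.2727 32.0512 12.8142] k=[50 50 31 9]
t=7: x=[49.9485 48.1771 31.1537 11.7724] k=[49 44 27 9]
t=8: x=[48.4014 42.8139 27.3626 11.3757] k=[51 41 28 8]
t=9: x=[50.0010 40.6597 27.7915 10.5285] k=[51 40 24 7]
t=10: x=[49.9012 39.4651 24.3632 9.1801] k=[46 40 23 8]
t=11: x=[45.1704 38.8930 23.6465 10.0307] k=[43 39 24 13]
t=12: x=[42.2546 37.8896 24.8390 14.8416] k=[45 39 27 17]
t=13: x=[44.1308 38.3662 27.6469 18.8551] k=[46 38 27 23]
t=14: x=[44.9727 37.6488 28.1205 24.3571] k=[43 42 31 28]
t=15: x=[42.5495 40.9961 32.1899 29.2500] k=[42 42 32 28]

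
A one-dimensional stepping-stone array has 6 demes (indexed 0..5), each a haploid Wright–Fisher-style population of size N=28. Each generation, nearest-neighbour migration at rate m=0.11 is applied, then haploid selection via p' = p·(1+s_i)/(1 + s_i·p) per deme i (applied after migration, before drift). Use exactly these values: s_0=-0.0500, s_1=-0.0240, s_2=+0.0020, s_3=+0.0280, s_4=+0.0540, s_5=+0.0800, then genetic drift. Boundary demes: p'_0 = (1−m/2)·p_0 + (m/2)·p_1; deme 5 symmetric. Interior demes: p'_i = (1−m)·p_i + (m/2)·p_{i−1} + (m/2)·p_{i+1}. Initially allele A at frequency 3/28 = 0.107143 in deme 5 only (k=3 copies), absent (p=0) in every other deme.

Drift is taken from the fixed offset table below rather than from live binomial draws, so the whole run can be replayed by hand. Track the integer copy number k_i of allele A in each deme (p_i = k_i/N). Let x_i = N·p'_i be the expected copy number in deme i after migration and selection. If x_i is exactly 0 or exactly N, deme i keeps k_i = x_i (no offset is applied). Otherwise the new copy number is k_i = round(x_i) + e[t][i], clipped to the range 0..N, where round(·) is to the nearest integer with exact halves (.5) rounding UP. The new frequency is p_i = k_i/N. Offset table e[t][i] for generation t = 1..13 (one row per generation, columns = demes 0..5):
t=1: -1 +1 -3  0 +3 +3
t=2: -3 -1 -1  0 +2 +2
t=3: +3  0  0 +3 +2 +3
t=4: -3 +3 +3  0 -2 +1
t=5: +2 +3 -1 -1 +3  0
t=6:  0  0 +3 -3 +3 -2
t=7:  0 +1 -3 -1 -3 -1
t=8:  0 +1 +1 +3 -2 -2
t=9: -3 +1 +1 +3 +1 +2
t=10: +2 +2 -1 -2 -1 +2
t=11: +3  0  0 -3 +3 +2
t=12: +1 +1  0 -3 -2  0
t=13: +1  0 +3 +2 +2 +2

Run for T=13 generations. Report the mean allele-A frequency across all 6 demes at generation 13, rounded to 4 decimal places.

t=0: k=[0 0 0 0 0 3]
t=1: x=[0.0000 0.0000 0.0000 0.0000 0.1739 3.0372] k=[0 0 0 0 3 6]
t=2: x=[0.0000 0.0000 0.0000 0.1696 3.1438 6.1985] k=[0 0 0 0 5 8]
t=3: x=[0.0000 0.0000 0.0000 0.2826 5.1059 8.2765] k=[0 0 0 3 7 11]
t=4: x=[0.0000 0.0000 0.1653 3.1310 7.2797 11.2945] k=[0 0 3 3 5 12]
t=5: x=[0.0000 0.1611 2.8401 3.1872 5.5039 12.1413] k=[0 3 2 2 9 12]
t=6: x=[0.1568 2.7198 2.0588 2.4459 9.1000 12.3637] k=[0 3 5 0 12 10]
t=7: x=[0.1568 2.8816 4.6227 0.9603 11.5855 10.6123] k=[0 4 2 0 9 10]
t=8: x=[0.2091 3.5932 2.0037 0.6216 8.8757 10.4438] k=[0 5 3 4 7 8]
t=9: x=[0.2614 4.5221 3.1706 4.2078 7.1668 8.3901] k=[0 6 4 7 8 10]
t=10: x=[0.3137 5.4525 4.2822 7.0345 8.3601 10.3877] k=[2 7 3 5 7 12]
t=11: x=[2.1701 6.3845 3.3359 5.1144 7.4490 12.2525] k=[5 6 3 2 10 14]
t=12: x=[4.8460 5.6694 3.1155 2.5585 10.1173 14.3187] k=[6 7 3 0 8 14]
t=13: x=[5.8151 6.6017 3.0604 0.6216 8.1914 14.2087] k=[7 7 6 3 10 16]

0.2917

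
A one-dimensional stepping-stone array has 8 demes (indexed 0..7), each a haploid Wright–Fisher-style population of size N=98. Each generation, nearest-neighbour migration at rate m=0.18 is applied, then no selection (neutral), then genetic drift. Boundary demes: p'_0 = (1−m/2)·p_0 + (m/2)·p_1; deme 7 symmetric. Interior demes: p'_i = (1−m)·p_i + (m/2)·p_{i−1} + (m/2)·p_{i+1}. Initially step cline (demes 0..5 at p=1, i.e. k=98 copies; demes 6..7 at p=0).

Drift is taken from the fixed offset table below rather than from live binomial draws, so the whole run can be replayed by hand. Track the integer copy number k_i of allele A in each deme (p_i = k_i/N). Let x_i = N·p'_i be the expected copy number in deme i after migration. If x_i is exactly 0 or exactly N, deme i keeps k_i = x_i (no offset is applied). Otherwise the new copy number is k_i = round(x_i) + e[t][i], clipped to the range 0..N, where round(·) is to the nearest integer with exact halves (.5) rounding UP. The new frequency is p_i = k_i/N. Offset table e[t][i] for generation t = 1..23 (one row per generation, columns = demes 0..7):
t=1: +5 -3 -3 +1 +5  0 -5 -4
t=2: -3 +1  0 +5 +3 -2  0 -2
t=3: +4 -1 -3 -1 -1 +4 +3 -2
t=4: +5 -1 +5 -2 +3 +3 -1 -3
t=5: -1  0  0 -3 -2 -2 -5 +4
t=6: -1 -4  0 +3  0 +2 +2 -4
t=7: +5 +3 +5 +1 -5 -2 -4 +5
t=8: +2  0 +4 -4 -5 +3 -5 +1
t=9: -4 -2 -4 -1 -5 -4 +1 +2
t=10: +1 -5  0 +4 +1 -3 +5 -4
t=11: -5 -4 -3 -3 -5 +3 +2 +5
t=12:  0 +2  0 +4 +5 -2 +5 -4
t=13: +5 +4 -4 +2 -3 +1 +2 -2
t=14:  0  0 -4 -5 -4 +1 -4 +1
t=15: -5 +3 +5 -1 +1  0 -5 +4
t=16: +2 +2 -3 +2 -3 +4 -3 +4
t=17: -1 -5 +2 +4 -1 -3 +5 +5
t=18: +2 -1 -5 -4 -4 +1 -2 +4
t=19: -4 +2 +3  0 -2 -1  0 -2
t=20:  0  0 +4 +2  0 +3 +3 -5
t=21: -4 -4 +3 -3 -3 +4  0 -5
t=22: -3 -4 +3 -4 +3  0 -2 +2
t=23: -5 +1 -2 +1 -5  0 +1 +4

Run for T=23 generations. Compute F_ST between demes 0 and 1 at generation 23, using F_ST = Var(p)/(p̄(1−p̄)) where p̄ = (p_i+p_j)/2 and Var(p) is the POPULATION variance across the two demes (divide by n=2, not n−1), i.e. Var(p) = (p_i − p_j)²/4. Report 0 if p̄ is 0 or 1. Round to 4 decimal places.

t=0: k=[98 98 98 98 98 98 0 0]
t=1: x=[98.0000 98.0000 98.0000 98.0000 98.0000 89.1800 8.8200 0.0000] k=[98 98 98 98 98 89 4 0]
t=2: x=[98.0000 98.0000 98.0000 98.0000 97.1900 82.1600 11.2900 0.3600] k=[98 98 98 98 98 80 11 0]
t=3: x=[98.0000 98.0000 98.0000 98.0000 96.3800 75.4100 16.2200 0.9900] k=[98 98 98 98 95 79 19 0]
t=4: x=[98.0000 98.0000 98.0000 97.7300 93.8300 75.0400 22.6900 1.7100] k=[98 98 98 96 97 78 22 0]
t=5: x=[98.0000 98.0000 97.8200 96.2700 95.2000 74.6700 25.0600 1.9800] k=[98 98 98 93 93 73 20 6]
t=6: x=[98.0000 98.0000 97.5500 93.4500 91.2000 70.0300 23.5100 7.2600] k=[98 98 98 96 91 72 26 3]
t=7: x=[98.0000 98.0000 97.8200 95.7300 89.7400 69.5700 28.0700 5.0700] k=[98 98 98 97 85 68 24 10]
t=8: x=[98.0000 98.0000 97.9100 96.0100 84.5500 65.5700 26.7000 11.2600] k=[98 98 98 92 80 69 22 12]
t=9: x=[98.0000 98.0000 97.4600 91.4600 80.0900 65.7600 25.3300 12.9000] k=[98 98 93 90 75 62 26 15]
t=10: x=[98.0000 97.5500 93.1800 88.9200 75.1800 59.9300 28.2500 15.9900] k=[98 93 93 93 76 57 33 12]
t=11: x=[97.5500 93.4500 93.0000 91.4700 75.8200 56.5500 33.2700 13.8900] k=[93 89 90 88 71 60 35 19]
t=12: x=[92.6400 89.4500 89.7300 86.6500 71.5400 58.7400 35.8100 20.4400] k=[93 91 90 91 77 57 41 16]
t=13: x=[92.8200 91.0900 90.1800 89.6500 76.4600 57.3600 40.1900 18.2500] k=[98 95 86 92 73 58 42 16]
t=14: x=[97.7300 94.4600 87.3500 89.7500 73.3600 57.9100 41.1000 18.3400] k=[98 94 83 85 69 59 37 19]
t=15: x=[97.6400 93.3700 84.1700 83.3800 69.5400 57.9200 37.3600 20.6200] k=[93 96 89 82 71 58 32 25]
t=16: x=[93.2700 95.1000 89.0000 81.6400 70.8200 56.8300 33.7100 25.6300] k=[95 97 86 84 68 61 31 30]
t=17: x=[95.1800 95.8300 86.8100 82.7400 68.8100 58.9300 33.6100 30.0900] k=[94 91 89 87 68 56 39 35]
t=18: x=[93.7300 91.0900 89.0000 85.4700 68.6300 55.5500 40.1700 35.3600] k=[96 90 84 81 65 57 38 39]
t=19: x=[95.4600 90.0000 84.2700 79.8300 65.7200 56.0100 39.8000 38.9100] k=[91 92 87 80 64 55 40 37]
t=20: x=[91.0900 91.4600 86.8200 79.1900 64.6300 54.4600 41.0800 37.2700] k=[91 91 91 81 65 57 44 32]
t=21: x=[91.0000 91.0000 90.1000 80.4600 65.7200 56.5500 44.0900 33.0800] k=[87 87 93 77 63 61 44 28]
t=22: x=[87.0000 87.5400 91.0200 77.1800 64.0800 59.6500 44.0900 29.4400] k=[84 84 94 73 67 60 42 31]
t=23: x=[84.0000 84.9000 91.2100 74.3500 66.9100 59.0100 42.6300 31.9900] k=[79 86 89 75 62 59 44 36]

0.0096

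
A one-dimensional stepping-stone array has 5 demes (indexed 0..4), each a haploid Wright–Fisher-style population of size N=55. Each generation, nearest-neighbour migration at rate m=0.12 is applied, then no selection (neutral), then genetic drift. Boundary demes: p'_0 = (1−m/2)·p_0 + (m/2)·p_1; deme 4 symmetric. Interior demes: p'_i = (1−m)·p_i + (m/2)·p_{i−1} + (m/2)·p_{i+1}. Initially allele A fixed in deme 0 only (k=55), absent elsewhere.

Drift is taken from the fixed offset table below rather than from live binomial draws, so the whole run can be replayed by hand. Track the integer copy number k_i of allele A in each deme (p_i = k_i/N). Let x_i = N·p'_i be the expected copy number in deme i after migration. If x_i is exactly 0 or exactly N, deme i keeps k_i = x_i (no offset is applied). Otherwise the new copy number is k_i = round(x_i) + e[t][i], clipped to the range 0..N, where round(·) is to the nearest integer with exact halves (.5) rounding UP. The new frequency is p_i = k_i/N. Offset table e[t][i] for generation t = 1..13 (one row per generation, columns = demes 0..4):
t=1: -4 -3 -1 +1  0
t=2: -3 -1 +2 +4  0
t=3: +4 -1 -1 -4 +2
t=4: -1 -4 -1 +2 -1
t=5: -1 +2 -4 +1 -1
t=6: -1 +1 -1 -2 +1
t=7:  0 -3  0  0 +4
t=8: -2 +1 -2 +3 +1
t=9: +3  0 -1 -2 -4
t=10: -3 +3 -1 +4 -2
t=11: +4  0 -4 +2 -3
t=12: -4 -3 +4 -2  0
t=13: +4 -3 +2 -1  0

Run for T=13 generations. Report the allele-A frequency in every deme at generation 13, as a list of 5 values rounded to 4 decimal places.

[0.5091, 0.1455, 0.1273, 0.0000, 0.0000]

t=0: k=[55 0 0 0 0]
t=1: x=[51.7000 3.3000 0.0000 0.0000 0.0000] k=[48 0 0 0 0]
t=2: x=[45.1200 2.8800 0.0000 0.0000 0.0000] k=[42 2 0 0 0]
t=3: x=[39.6000 4.2800 0.1200 0.0000 0.0000] k=[44 3 0 0 0]
t=4: x=[41.5400 5.2800 0.1800 0.0000 0.0000] k=[41 1 0 0 0]
t=5: x=[38.6000 3.3400 0.0600 0.0000 0.0000] k=[38 5 0 0 0]
t=6: x=[36.0200 6.6800 0.3000 0.0000 0.0000] k=[35 8 0 0 0]
t=7: x=[33.3800 9.1400 0.4800 0.0000 0.0000] k=[33 6 0 0 0]
t=8: x=[31.3800 7.2600 0.3600 0.0000 0.0000] k=[29 8 0 0 0]
t=9: x=[27.7400 8.7800 0.4800 0.0000 0.0000] k=[31 9 0 0 0]
t=10: x=[29.6800 9.7800 0.5400 0.0000 0.0000] k=[27 13 0 0 0]
t=11: x=[26.1600 13.0600 0.7800 0.0000 0.0000] k=[30 13 0 0 0]
t=12: x=[28.9800 13.2400 0.7800 0.0000 0.0000] k=[25 10 5 0 0]
t=13: x=[24.1000 10.6000 5.0000 0.3000 0.0000] k=[28 8 7 0 0]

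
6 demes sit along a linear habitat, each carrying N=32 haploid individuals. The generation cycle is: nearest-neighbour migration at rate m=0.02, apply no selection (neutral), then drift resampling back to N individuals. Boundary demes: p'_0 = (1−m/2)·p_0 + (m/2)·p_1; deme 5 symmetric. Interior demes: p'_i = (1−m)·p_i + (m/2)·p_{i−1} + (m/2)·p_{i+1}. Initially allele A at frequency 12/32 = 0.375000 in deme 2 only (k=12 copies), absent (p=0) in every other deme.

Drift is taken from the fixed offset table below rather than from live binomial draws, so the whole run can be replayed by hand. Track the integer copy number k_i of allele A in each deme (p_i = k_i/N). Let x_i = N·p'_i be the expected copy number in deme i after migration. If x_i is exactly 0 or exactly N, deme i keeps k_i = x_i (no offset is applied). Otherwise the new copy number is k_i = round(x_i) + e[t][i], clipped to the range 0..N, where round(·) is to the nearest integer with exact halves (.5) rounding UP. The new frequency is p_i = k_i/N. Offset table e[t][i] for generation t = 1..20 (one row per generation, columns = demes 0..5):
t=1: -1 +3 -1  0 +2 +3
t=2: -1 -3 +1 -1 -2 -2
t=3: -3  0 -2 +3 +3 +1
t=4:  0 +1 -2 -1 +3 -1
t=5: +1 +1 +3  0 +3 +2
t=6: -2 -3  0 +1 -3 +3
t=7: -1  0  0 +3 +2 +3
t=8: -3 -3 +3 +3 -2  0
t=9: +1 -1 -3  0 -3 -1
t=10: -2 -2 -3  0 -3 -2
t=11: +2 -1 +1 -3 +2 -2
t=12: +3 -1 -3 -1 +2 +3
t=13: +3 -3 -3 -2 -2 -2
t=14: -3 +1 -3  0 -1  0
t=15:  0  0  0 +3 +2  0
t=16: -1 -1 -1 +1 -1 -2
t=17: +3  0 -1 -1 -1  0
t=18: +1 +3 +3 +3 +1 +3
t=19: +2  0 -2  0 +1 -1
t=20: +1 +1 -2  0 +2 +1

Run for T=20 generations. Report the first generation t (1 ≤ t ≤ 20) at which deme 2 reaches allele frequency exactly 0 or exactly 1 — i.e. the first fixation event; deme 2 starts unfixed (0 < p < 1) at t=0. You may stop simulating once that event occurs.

t=0: k=[0 0 12 0 0 0]
t=1: x=[0.0000 0.1200 11.7600 0.1200 0.0000 0.0000] k=[0 3 11 0 0 0]
t=2: x=[0.0300 3.0500 10.8100 0.1100 0.0000 0.0000] k=[0 0 12 0 0 0]
t=3: x=[0.0000 0.1200 11.7600 0.1200 0.0000 0.0000] k=[0 0 10 3 0 0]
t=4: x=[0.0000 0.1000 9.8300 3.0400 0.0300 0.0000] k=[0 1 8 2 3 0]
t=5: x=[0.0100 1.0600 7.8700 2.0700 2.9600 0.0300] k=[1 2 11 2 6 2]
t=6: x=[1.0100 2.0800 10.8200 2.1300 5.9200 2.0400] k=[0 0 11 3 3 5]
t=7: x=[0.0000 0.1100 10.8100 3.0800 3.0200 4.9800] k=[0 0 11 6 5 8]
t=8: x=[0.0000 0.1100 10.8400 6.0400 5.0400 7.9700] k=[0 0 14 9 3 8]
t=9: x=[0.0000 0.1400 13.8100 8.9900 3.1100 7.9500] k=[0 0 11 9 0 7]
t=10: x=[0.0000 0.1100 10.8700 8.9300 0.1600 6.9300] k=[0 0 8 9 0 5]
t=11: x=[0.0000 0.0800 7.9300 8.9000 0.1400 4.9500] k=[0 0 9 6 2 3]
t=12: x=[0.0000 0.0900 8.8800 5.9900 2.0500 2.9900] k=[0 0 6 5 4 6]
t=13: x=[0.0000 0.0600 5.9300 5.0000 4.0300 5.9800] k=[0 0 3 3 2 4]
t=14: x=[0.0000 0.0300 2.9700 2.9900 2.0300 3.9800] k=[0 1 0 3 1 4]

14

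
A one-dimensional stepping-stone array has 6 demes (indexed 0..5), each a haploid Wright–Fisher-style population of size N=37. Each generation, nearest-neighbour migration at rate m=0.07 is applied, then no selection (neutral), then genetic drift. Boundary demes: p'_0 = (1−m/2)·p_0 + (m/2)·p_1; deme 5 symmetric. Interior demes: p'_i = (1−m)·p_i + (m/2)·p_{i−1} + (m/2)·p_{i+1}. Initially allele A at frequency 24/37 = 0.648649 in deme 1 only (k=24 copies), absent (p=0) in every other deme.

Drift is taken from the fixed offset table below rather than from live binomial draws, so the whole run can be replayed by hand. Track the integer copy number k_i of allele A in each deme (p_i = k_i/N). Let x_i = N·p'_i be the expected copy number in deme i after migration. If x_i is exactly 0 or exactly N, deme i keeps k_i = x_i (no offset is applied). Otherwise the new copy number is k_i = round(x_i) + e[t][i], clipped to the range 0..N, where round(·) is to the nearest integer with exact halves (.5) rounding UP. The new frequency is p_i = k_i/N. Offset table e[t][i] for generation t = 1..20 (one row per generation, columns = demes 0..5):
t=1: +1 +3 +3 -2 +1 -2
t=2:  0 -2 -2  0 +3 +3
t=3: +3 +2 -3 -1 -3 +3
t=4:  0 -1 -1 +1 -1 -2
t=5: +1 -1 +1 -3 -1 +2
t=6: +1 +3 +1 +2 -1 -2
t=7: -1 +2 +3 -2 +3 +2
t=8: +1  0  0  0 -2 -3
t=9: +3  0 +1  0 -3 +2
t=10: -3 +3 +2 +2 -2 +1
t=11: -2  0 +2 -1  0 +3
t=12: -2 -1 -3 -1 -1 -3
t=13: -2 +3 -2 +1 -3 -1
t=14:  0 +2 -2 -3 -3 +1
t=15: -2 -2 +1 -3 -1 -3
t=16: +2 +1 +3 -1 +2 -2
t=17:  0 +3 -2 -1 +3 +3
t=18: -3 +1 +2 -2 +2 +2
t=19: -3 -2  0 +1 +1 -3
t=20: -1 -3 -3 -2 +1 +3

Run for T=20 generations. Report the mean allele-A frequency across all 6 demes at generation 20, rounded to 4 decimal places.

0.0946

t=0: k=[0 24 0 0 0 0]
t=1: x=[0.8400 22.3200 0.8400 0.0000 0.0000 0.0000] k=[2 25 4 0 0 0]
t=2: x=[2.8050 23.4600 4.5950 0.1400 0.0000 0.0000] k=[3 21 3 0 0 0]
t=3: x=[3.6300 19.7400 3.5250 0.1050 0.0000 0.0000] k=[7 22 1 0 0 0]
t=4: x=[7.5250 20.7400 1.7000 0.0350 0.0000 0.0000] k=[8 20 1 1 0 0]
t=5: x=[8.4200 18.9150 1.6650 0.9650 0.0350 0.0000] k=[9 18 3 0 0 0]
t=6: x=[9.3150 17.1600 3.4200 0.1050 0.0000 0.0000] k=[10 20 4 2 0 0]
t=7: x=[10.3500 19.0900 4.4900 2.0000 0.0700 0.0000] k=[9 21 7 0 3 0]
t=8: x=[9.4200 20.0900 7.2450 0.3500 2.7900 0.1050] k=[10 20 7 0 1 0]
t=9: x=[10.3500 19.1950 7.2100 0.2800 0.9300 0.0350] k=[13 19 8 0 0 2]
t=10: x=[13.2100 18.4050 8.1050 0.2800 0.0700 1.9300] k=[10 21 10 2 0 3]
t=11: x=[10.3850 20.2300 10.1050 2.2100 0.1750 2.8950] k=[8 20 12 1 0 6]
t=12: x=[8.4200 19.3000 11.8950 1.3500 0.2450 5.7900] k=[6 18 9 0 0 3]
t=13: x=[6.4200 17.2650 9.0000 0.3150 0.1050 2.8950] k=[4 20 7 1 0 2]
t=14: x=[4.5600 18.9850 7.2450 1.1750 0.1050 1.9300] k=[5 21 5 0 0 3]
t=15: x=[5.5600 19.8800 5.3850 0.1750 0.1050 2.8950] k=[4 18 6 0 0 0]
t=16: x=[4.4900 17.0900 6.2100 0.2100 0.0000 0.0000] k=[6 18 9 0 0 0]
t=17: x=[6.4200 17.2650 9.0000 0.3150 0.0000 0.0000] k=[6 20 7 0 0 0]
t=18: x=[6.4900 19.0550 7.2100 0.2450 0.0000 0.0000] k=[3 20 9 0 0 0]
t=19: x=[3.5950 19.0200 9.0700 0.3150 0.0000 0.0000] k=[1 17 9 1 0 0]
t=20: x=[1.5600 16.1600 9.0000 1.2450 0.0350 0.0000] k=[1 13 6 0 1 0]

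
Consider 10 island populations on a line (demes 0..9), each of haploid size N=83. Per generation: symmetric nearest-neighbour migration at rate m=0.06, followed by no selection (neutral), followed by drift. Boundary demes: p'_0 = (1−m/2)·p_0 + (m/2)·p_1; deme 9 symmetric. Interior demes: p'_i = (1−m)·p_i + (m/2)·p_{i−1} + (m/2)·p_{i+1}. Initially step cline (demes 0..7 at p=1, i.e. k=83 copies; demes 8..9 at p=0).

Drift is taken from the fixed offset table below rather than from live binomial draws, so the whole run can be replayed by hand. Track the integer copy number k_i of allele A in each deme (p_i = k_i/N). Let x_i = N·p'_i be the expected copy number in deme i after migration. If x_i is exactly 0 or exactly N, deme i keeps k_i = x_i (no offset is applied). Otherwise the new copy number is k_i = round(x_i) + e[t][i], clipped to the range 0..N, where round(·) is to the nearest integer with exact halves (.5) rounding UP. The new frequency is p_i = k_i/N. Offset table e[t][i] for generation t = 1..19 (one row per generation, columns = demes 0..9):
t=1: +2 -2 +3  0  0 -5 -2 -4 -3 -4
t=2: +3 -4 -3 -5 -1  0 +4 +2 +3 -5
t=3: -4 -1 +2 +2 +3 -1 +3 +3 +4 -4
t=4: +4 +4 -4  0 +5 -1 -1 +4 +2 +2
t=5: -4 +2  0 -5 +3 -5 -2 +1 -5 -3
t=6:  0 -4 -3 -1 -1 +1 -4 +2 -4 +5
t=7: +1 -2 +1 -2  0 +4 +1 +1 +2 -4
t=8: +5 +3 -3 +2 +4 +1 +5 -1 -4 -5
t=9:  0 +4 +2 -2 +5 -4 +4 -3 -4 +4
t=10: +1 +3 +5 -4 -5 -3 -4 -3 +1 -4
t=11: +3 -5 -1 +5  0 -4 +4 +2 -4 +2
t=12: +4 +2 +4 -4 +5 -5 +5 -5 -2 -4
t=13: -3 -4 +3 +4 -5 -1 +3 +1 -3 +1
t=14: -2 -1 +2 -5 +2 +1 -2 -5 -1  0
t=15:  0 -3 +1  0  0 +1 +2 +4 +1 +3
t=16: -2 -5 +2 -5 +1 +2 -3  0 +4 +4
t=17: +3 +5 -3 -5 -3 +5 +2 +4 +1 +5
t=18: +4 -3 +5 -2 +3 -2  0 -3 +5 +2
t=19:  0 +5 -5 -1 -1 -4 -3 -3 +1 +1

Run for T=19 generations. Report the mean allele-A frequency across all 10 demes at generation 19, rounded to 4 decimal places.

0.7566

t=0: k=[83 83 83 83 83 83 83 83 0 0]
t=1: x=[83.0000 83.0000 83.0000 83.0000 83.0000 83.0000 83.0000 80.5100 2.4900 0.0000] k=[83 83 83 83 83 83 83 77 0 0]
t=2: x=[83.0000 83.0000 83.0000 83.0000 83.0000 83.0000 82.8200 74.8700 2.3100 0.0000] k=[83 83 83 83 83 83 83 77 5 0]
t=3: x=[83.0000 83.0000 83.0000 83.0000 83.0000 83.0000 82.8200 75.0200 7.0100 0.1500] k=[83 83 83 83 83 83 83 78 11 0]
t=4: x=[83.0000 83.0000 83.0000 83.0000 83.0000 83.0000 82.8500 76.1400 12.6800 0.3300] k=[83 83 83 83 83 83 82 80 15 2]
t=5: x=[83.0000 83.0000 83.0000 83.0000 83.0000 82.9700 81.9700 78.1100 16.5600 2.3900] k=[83 83 83 83 83 78 80 79 12 0]
t=6: x=[83.0000 83.0000 83.0000 83.0000 82.8500 78.2100 79.9100 77.0200 13.6500 0.3600] k=[83 83 83 83 82 79 76 79 10 5]
t=7: x=[83.0000 83.0000 83.0000 82.9700 81.9400 79.0000 76.1800 76.8400 11.9200 5.1500] k=[83 83 83 81 82 83 77 78 14 1]
t=8: x=[83.0000 83.0000 82.9400 81.0900 82.0000 82.7900 77.2100 76.0500 15.5300 1.3900] k=[83 83 80 83 83 83 82 75 12 0]
t=9: x=[83.0000 82.9100 80.1800 82.9100 83.0000 82.9700 81.8200 73.3200 13.5300 0.3600] k=[83 83 82 81 83 79 83 70 10 4]
t=10: x=[83.0000 82.9700 82.0000 81.0900 82.8200 79.2400 82.4900 68.5900 11.6200 4.1800] k=[83 83 83 77 78 76 78 66 13 0]
t=11: x=[83.0000 83.0000 82.8200 77.2100 77.9100 76.1200 77.5800 64.7700 14.2000 0.3900] k=[83 83 82 82 78 72 82 67 10 2]
t=12: x=[83.0000 82.9700 82.0300 81.8800 77.9400 72.4800 81.2500 65.7400 11.4700 2.2400] k=[83 83 83 78 83 67 83 61 9 0]
t=13: x=[83.0000 83.0000 82.8500 78.3000 82.3700 67.9600 81.8600 60.1000 10.2900 0.2700] k=[83 83 83 82 77 67 83 61 7 1]
t=14: x=[83.0000 83.0000 82.9700 81.8800 76.8500 67.7800 81.8600 60.0400 8.4400 1.1800] k=[83 83 83 77 79 69 80 55 7 1]
t=15: x=[83.0000 83.0000 82.8200 77.2400 78.6400 69.6300 78.9200 54.3100 8.2600 1.1800] k=[83 83 83 77 79 71 81 58 9 4]
t=16: x=[83.0000 83.0000 82.8200 77.2400 78.7000 71.5400 80.0100 57.2200 10.3200 4.1500] k=[83 83 83 72 80 74 77 57 14 8]
t=17: x=[83.0000 83.0000 82.6700 72.5700 79.5800 74.2700 76.3100 56.3100 15.1100 8.1800] k=[83 83 80 68 77 79 78 60 16 13]
t=18: x=[83.0000 82.9100 79.7300 68.6300 76.7900 78.9100 77.4900 59.2200 17.2300 13.0900] k=[83 80 83 67 80 77 77 56 22 15]
t=19: x=[82.9100 80.1800 82.4300 67.8700 79.5200 77.0900 76.3700 55.6100 22.8100 15.2100] k=[83 83 77 67 79 73 73 53 24 16]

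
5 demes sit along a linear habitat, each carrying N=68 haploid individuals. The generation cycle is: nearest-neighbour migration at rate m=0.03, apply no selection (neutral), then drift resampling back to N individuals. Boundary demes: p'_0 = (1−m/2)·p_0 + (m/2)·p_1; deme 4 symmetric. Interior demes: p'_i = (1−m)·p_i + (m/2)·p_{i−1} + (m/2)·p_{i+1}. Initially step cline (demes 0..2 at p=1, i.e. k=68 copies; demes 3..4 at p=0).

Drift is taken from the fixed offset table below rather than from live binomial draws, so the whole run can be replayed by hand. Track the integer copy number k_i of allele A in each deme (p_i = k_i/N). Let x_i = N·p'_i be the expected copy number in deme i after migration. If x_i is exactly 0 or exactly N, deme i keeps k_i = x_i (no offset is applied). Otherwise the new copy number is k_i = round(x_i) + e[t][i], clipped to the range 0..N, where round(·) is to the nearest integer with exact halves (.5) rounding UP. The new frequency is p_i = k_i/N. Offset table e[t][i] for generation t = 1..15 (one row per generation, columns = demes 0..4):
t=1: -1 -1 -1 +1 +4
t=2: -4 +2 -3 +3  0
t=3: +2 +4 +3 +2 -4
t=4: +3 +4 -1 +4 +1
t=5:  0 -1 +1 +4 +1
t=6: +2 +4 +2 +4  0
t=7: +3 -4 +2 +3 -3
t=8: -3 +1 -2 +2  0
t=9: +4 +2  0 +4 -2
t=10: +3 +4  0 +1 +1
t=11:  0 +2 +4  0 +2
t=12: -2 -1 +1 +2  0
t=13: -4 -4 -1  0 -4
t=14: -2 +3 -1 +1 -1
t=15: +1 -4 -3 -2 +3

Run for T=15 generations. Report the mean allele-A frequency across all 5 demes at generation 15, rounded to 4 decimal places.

0.6588

t=0: k=[68 68 68 0 0]
t=1: x=[68.0000 68.0000 66.9800 1.0200 0.0000] k=[68 68 66 2 0]
t=2: x=[68.0000 67.9700 65.0700 2.9300 0.0300] k=[68 68 62 6 0]
t=3: x=[68.0000 67.9100 61.2500 6.7500 0.0900] k=[68 68 64 9 0]
t=4: x=[68.0000 67.9400 63.2350 9.6900 0.1350] k=[68 68 62 14 1]
t=5: x=[68.0000 67.9100 61.3700 14.5250 1.1950] k=[68 67 62 19 2]
t=6: x=[67.9850 66.9400 61.4300 19.3900 2.2550] k=[68 68 63 23 2]
t=7: x=[68.0000 67.9250 62.4750 23.2850 2.3150] k=[68 64 64 26 0]
t=8: x=[67.9400 64.0600 63.4300 26.1800 0.3900] k=[65 65 61 28 0]
t=9: x=[65.0000 64.9400 60.5650 28.0750 0.4200] k=[68 67 61 32 0]
t=10: x=[67.9850 66.9250 60.6550 31.9550 0.4800] k=[68 68 61 33 1]
t=11: x=[68.0000 67.8950 60.6850 32.9400 1.4800] k=[68 68 65 33 3]
t=12: x=[68.0000 67.9550 64.5650 33.0300 3.4500] k=[68 67 66 35 3]
t=13: x=[67.9850 67.0000 65.5500 34.9850 3.4800] k=[64 63 65 35 0]
t=14: x=[63.9850 63.0450 64.5200 34.9250 0.5250] k=[62 66 64 36 0]
t=15: x=[62.0600 65.9100 63.6100 35.8800 0.5400] k=[63 62 61 34 4]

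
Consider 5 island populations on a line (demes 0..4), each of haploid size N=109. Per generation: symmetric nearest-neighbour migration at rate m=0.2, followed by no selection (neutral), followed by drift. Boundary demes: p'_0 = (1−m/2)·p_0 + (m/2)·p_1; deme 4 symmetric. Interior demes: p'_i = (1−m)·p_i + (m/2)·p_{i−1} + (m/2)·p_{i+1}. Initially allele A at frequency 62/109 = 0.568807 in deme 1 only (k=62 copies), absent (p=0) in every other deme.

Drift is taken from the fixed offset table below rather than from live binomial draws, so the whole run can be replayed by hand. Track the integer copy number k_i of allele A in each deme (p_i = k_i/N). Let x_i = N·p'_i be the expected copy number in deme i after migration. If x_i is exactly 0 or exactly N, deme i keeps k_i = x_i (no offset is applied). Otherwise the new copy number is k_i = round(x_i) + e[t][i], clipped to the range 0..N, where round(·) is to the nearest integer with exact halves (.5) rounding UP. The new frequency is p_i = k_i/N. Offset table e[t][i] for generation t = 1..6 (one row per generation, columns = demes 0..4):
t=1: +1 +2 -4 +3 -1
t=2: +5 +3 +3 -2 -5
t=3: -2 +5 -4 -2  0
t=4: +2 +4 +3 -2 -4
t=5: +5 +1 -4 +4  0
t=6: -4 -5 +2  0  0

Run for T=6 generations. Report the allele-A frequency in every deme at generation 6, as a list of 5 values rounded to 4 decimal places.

[0.2477, 0.2752, 0.1468, 0.0550, 0.0092]

t=0: k=[0 62 0 0 0]
t=1: x=[6.2000 49.6000 6.2000 0.0000 0.0000] k=[7 52 2 0 0]
t=2: x=[11.5000 42.5000 6.8000 0.2000 0.0000] k=[17 46 10 0 0]
t=3: x=[19.9000 39.5000 12.6000 1.0000 0.0000] k=[18 45 9 0 0]
t=4: x=[20.7000 38.7000 11.7000 0.9000 0.0000] k=[23 43 15 0 0]
t=5: x=[25.0000 38.2000 16.3000 1.5000 0.0000] k=[30 39 12 6 0]
t=6: x=[30.9000 35.4000 14.1000 6.0000 0.6000] k=[27 30 16 6 1]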